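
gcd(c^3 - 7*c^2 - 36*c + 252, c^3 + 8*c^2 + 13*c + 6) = c + 6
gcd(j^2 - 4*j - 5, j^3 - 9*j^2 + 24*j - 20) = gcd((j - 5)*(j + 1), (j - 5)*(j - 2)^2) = j - 5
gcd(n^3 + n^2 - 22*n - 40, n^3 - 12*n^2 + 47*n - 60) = n - 5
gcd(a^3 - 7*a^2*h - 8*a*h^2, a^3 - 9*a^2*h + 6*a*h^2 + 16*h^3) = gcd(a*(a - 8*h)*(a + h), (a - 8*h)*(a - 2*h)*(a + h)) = a^2 - 7*a*h - 8*h^2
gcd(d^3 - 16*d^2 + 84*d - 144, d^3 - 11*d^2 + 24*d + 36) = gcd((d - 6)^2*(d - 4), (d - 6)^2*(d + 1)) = d^2 - 12*d + 36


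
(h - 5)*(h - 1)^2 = h^3 - 7*h^2 + 11*h - 5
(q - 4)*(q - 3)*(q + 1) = q^3 - 6*q^2 + 5*q + 12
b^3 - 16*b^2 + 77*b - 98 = (b - 7)^2*(b - 2)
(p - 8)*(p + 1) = p^2 - 7*p - 8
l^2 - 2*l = l*(l - 2)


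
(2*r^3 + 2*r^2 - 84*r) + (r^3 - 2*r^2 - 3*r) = 3*r^3 - 87*r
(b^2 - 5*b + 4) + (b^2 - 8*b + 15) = 2*b^2 - 13*b + 19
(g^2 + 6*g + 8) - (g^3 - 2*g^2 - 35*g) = -g^3 + 3*g^2 + 41*g + 8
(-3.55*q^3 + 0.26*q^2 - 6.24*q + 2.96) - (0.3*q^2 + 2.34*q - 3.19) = -3.55*q^3 - 0.04*q^2 - 8.58*q + 6.15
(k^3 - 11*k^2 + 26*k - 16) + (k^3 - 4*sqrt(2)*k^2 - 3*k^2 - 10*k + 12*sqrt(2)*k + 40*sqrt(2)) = 2*k^3 - 14*k^2 - 4*sqrt(2)*k^2 + 16*k + 12*sqrt(2)*k - 16 + 40*sqrt(2)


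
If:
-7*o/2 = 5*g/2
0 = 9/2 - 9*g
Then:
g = 1/2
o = -5/14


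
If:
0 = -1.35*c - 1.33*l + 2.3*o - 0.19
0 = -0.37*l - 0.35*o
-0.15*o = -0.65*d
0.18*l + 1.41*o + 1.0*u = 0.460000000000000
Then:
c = 0.837208213227398 - 2.12597598688726*u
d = 0.0856266036122151 - 0.186144790461337*u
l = 0.763025942882058*u - 0.350991933725747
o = 0.371048615652932 - 0.806627425332461*u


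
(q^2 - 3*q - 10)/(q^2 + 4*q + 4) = (q - 5)/(q + 2)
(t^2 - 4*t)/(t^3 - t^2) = (t - 4)/(t*(t - 1))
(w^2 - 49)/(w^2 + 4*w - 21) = (w - 7)/(w - 3)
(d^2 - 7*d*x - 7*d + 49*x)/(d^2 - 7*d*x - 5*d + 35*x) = (d - 7)/(d - 5)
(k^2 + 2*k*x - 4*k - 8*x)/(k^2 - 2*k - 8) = (k + 2*x)/(k + 2)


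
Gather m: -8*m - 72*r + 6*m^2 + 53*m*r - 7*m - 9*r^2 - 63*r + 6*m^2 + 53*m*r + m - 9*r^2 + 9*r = 12*m^2 + m*(106*r - 14) - 18*r^2 - 126*r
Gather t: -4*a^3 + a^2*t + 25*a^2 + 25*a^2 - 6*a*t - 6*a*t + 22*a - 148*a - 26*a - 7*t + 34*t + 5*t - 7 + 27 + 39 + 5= -4*a^3 + 50*a^2 - 152*a + t*(a^2 - 12*a + 32) + 64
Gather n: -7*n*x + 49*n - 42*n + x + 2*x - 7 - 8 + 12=n*(7 - 7*x) + 3*x - 3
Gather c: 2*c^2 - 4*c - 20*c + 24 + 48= 2*c^2 - 24*c + 72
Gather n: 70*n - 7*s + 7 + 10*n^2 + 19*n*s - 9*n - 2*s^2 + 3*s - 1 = 10*n^2 + n*(19*s + 61) - 2*s^2 - 4*s + 6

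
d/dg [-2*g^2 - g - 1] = -4*g - 1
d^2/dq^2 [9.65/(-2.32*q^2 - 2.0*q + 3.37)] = (103.88032*q^2 + 89.552*q - 9.65*(4.64*q + 2.0)*(9.28*q + 4.0) - 150.89512)/(2.32*q^2 + 2.0*q - 3.37)^3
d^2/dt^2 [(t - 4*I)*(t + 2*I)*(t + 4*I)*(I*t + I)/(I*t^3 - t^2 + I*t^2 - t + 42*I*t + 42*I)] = 10*(-5*t^3 - 6*I*t^2 + 636*t + 296*I)/(t^6 + 3*I*t^5 + 123*t^4 + 251*I*t^3 + 5166*t^2 + 5292*I*t + 74088)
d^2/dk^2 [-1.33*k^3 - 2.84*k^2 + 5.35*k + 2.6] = -7.98*k - 5.68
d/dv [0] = 0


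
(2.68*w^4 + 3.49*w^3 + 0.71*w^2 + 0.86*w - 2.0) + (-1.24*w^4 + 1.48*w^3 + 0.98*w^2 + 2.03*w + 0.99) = 1.44*w^4 + 4.97*w^3 + 1.69*w^2 + 2.89*w - 1.01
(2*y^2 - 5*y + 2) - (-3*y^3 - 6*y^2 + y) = 3*y^3 + 8*y^2 - 6*y + 2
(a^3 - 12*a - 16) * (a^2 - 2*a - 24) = a^5 - 2*a^4 - 36*a^3 + 8*a^2 + 320*a + 384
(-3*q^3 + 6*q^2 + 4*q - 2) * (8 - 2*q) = 6*q^4 - 36*q^3 + 40*q^2 + 36*q - 16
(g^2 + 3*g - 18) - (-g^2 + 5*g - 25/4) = 2*g^2 - 2*g - 47/4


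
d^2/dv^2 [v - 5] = 0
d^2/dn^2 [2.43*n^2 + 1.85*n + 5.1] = 4.86000000000000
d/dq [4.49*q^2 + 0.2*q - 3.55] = 8.98*q + 0.2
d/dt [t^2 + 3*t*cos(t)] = -3*t*sin(t) + 2*t + 3*cos(t)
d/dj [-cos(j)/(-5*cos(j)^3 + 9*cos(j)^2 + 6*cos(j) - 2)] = 16*(10*cos(j)^3 - 9*cos(j)^2 - 2)*sin(j)/(9*cos(j) + 18*cos(2*j) - 5*cos(3*j) + 10)^2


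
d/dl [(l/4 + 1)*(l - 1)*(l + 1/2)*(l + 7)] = l^3 + 63*l^2/8 + 11*l - 39/8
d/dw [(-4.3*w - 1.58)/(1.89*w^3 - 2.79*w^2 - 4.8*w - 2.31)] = (16.254*w^3 - 3.0384*w^2 - 8.8164*w + 2.349)/(3.5721*w^6 - 10.5462*w^5 - 10.3599*w^4 + 18.0522*w^3 + 35.9298*w^2 + 22.176*w + 5.3361)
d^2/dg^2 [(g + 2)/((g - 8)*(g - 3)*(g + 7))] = 2*(3*g^5 + 5*g^3 - 1230*g^2 + 2280*g + 15866)/(g^9 - 12*g^8 - 111*g^7 + 1712*g^6 + 1851*g^5 - 79068*g^4 + 149491*g^3 + 1077048*g^2 - 4487616*g + 4741632)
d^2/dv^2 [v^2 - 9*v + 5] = 2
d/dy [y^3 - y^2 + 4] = y*(3*y - 2)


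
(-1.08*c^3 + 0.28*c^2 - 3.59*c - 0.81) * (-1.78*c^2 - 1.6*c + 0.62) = 1.9224*c^5 + 1.2296*c^4 + 5.2726*c^3 + 7.3594*c^2 - 0.9298*c - 0.5022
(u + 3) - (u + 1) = 2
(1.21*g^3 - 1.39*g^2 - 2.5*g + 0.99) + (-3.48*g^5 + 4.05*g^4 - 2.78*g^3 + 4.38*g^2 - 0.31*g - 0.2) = -3.48*g^5 + 4.05*g^4 - 1.57*g^3 + 2.99*g^2 - 2.81*g + 0.79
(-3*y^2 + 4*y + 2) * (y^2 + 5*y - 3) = -3*y^4 - 11*y^3 + 31*y^2 - 2*y - 6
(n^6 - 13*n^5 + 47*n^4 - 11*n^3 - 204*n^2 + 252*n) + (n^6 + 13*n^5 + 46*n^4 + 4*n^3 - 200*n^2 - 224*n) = 2*n^6 + 93*n^4 - 7*n^3 - 404*n^2 + 28*n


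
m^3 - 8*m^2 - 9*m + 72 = (m - 8)*(m - 3)*(m + 3)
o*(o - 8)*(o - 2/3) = o^3 - 26*o^2/3 + 16*o/3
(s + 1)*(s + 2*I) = s^2 + s + 2*I*s + 2*I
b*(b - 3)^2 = b^3 - 6*b^2 + 9*b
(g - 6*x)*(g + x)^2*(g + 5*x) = g^4 + g^3*x - 31*g^2*x^2 - 61*g*x^3 - 30*x^4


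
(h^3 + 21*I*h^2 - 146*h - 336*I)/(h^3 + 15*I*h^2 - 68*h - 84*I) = (h + 8*I)/(h + 2*I)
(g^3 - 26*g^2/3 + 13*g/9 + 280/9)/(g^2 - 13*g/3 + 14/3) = (3*g^2 - 19*g - 40)/(3*(g - 2))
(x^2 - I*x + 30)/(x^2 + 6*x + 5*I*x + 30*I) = (x - 6*I)/(x + 6)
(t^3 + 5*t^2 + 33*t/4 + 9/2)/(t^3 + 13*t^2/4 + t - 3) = (4*t^2 + 12*t + 9)/(4*t^2 + 5*t - 6)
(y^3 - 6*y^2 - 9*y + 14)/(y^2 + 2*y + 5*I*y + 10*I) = (y^2 - 8*y + 7)/(y + 5*I)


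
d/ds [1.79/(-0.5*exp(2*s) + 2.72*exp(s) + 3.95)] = (1.79*exp(s) - 4.8688)*exp(s)/(-0.5*exp(2*s) + 2.72*exp(s) + 3.95)^2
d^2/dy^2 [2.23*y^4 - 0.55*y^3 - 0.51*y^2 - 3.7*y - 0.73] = 26.76*y^2 - 3.3*y - 1.02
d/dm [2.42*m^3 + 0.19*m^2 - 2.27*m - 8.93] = 7.26*m^2 + 0.38*m - 2.27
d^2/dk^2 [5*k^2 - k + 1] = 10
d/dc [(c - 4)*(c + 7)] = 2*c + 3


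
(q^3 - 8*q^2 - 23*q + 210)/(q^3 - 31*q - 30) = (q - 7)/(q + 1)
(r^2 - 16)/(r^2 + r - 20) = (r + 4)/(r + 5)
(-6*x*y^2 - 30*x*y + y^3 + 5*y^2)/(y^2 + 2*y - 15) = y*(-6*x + y)/(y - 3)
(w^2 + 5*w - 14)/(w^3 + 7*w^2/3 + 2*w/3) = 3*(w^2 + 5*w - 14)/(w*(3*w^2 + 7*w + 2))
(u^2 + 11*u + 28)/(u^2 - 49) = (u + 4)/(u - 7)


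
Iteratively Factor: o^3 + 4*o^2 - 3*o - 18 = (o - 2)*(o^2 + 6*o + 9) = (o - 2)*(o + 3)*(o + 3)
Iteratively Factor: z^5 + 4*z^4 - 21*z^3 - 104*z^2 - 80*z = (z + 4)*(z^4 - 21*z^2 - 20*z) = (z + 1)*(z + 4)*(z^3 - z^2 - 20*z) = z*(z + 1)*(z + 4)*(z^2 - z - 20) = z*(z + 1)*(z + 4)^2*(z - 5)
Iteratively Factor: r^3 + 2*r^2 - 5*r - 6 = (r - 2)*(r^2 + 4*r + 3) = (r - 2)*(r + 1)*(r + 3)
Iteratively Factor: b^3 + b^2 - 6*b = (b - 2)*(b^2 + 3*b) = b*(b - 2)*(b + 3)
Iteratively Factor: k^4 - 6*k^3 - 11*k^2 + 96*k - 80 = (k - 4)*(k^3 - 2*k^2 - 19*k + 20) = (k - 4)*(k - 1)*(k^2 - k - 20) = (k - 5)*(k - 4)*(k - 1)*(k + 4)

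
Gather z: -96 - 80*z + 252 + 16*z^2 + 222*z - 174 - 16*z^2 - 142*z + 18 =0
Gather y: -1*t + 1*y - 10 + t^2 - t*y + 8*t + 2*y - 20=t^2 + 7*t + y*(3 - t) - 30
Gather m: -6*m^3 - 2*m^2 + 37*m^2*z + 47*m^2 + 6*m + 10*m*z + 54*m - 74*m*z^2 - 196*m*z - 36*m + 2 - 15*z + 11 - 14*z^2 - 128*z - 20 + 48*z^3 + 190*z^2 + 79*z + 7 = -6*m^3 + m^2*(37*z + 45) + m*(-74*z^2 - 186*z + 24) + 48*z^3 + 176*z^2 - 64*z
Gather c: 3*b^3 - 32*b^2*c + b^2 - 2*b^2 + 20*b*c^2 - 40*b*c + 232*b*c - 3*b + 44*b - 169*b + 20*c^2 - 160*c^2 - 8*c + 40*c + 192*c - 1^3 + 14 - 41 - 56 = 3*b^3 - b^2 - 128*b + c^2*(20*b - 140) + c*(-32*b^2 + 192*b + 224) - 84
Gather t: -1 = -1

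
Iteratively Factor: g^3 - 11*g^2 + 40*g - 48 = (g - 3)*(g^2 - 8*g + 16) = (g - 4)*(g - 3)*(g - 4)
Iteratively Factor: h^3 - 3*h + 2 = (h - 1)*(h^2 + h - 2) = (h - 1)^2*(h + 2)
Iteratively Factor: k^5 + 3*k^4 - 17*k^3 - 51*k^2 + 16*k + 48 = (k + 4)*(k^4 - k^3 - 13*k^2 + k + 12) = (k - 1)*(k + 4)*(k^3 - 13*k - 12) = (k - 4)*(k - 1)*(k + 4)*(k^2 + 4*k + 3) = (k - 4)*(k - 1)*(k + 3)*(k + 4)*(k + 1)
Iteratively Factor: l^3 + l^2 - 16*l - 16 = (l - 4)*(l^2 + 5*l + 4) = (l - 4)*(l + 4)*(l + 1)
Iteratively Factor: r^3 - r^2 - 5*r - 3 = (r + 1)*(r^2 - 2*r - 3) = (r + 1)^2*(r - 3)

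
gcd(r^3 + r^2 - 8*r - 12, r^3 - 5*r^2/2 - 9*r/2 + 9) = r^2 - r - 6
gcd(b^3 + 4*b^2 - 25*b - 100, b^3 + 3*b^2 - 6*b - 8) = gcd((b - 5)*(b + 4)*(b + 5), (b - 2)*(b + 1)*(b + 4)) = b + 4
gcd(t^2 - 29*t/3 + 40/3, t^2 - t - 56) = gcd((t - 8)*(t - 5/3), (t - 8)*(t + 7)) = t - 8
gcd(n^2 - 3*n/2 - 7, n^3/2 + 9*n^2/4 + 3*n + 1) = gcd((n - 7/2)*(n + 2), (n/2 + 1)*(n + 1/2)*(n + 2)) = n + 2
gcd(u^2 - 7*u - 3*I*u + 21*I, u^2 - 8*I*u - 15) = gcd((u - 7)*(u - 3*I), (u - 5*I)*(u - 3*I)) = u - 3*I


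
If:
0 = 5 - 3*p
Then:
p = 5/3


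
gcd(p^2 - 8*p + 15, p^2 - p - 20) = p - 5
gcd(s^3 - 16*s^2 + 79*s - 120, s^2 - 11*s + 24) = s^2 - 11*s + 24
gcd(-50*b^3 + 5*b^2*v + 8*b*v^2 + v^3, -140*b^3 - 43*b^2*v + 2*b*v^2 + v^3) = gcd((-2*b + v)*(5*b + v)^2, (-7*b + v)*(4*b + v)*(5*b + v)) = 5*b + v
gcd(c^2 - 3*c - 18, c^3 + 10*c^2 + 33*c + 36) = c + 3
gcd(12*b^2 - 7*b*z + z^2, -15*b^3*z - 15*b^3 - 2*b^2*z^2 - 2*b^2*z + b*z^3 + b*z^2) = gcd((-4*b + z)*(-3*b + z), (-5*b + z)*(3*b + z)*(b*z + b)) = 1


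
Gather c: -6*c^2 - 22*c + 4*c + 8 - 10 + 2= -6*c^2 - 18*c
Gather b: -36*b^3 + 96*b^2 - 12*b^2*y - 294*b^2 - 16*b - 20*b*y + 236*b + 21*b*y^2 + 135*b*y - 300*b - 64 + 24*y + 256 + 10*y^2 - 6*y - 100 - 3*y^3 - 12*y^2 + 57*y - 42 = -36*b^3 + b^2*(-12*y - 198) + b*(21*y^2 + 115*y - 80) - 3*y^3 - 2*y^2 + 75*y + 50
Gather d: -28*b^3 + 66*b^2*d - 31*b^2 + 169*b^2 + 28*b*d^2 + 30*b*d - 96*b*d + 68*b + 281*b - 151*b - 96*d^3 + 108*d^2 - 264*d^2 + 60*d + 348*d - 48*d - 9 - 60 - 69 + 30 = -28*b^3 + 138*b^2 + 198*b - 96*d^3 + d^2*(28*b - 156) + d*(66*b^2 - 66*b + 360) - 108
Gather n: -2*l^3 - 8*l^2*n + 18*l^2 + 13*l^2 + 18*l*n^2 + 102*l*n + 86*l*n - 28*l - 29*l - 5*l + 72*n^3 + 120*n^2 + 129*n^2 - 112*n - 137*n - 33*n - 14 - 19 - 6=-2*l^3 + 31*l^2 - 62*l + 72*n^3 + n^2*(18*l + 249) + n*(-8*l^2 + 188*l - 282) - 39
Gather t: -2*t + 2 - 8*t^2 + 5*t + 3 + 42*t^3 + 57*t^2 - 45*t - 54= 42*t^3 + 49*t^2 - 42*t - 49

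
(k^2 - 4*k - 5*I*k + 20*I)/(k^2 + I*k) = (k^2 - 4*k - 5*I*k + 20*I)/(k*(k + I))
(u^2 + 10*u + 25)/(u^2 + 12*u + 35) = (u + 5)/(u + 7)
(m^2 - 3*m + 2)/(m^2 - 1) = (m - 2)/(m + 1)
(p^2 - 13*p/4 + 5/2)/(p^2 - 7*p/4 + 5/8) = 2*(p - 2)/(2*p - 1)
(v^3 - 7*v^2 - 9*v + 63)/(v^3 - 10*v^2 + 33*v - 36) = (v^2 - 4*v - 21)/(v^2 - 7*v + 12)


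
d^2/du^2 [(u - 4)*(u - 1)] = 2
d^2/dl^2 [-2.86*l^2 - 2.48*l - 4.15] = -5.72000000000000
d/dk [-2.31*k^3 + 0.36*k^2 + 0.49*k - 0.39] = -6.93*k^2 + 0.72*k + 0.49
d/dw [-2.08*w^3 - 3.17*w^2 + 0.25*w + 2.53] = -6.24*w^2 - 6.34*w + 0.25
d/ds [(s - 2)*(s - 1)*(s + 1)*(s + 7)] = 4*s^3 + 15*s^2 - 30*s - 5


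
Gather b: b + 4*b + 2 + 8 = 5*b + 10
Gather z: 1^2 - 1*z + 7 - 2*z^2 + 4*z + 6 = -2*z^2 + 3*z + 14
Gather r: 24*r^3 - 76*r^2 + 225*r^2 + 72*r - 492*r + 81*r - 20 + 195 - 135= 24*r^3 + 149*r^2 - 339*r + 40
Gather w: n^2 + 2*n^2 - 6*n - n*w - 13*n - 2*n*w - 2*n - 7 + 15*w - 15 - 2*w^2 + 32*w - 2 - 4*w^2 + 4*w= 3*n^2 - 21*n - 6*w^2 + w*(51 - 3*n) - 24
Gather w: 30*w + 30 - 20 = 30*w + 10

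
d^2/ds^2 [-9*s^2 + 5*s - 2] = -18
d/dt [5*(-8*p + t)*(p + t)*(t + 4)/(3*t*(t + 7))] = 5*(8*p^2*t^2 + 64*p^2*t + 224*p^2 - 21*p*t^2 + t^4 + 14*t^3 + 28*t^2)/(3*t^2*(t^2 + 14*t + 49))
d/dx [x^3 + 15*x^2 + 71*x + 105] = 3*x^2 + 30*x + 71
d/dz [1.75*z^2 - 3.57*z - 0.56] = 3.5*z - 3.57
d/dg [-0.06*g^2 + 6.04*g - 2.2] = 6.04 - 0.12*g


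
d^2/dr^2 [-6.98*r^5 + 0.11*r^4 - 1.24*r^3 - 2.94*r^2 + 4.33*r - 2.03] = -139.6*r^3 + 1.32*r^2 - 7.44*r - 5.88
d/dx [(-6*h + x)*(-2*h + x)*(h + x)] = 4*h^2 - 14*h*x + 3*x^2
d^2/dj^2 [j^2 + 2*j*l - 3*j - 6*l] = 2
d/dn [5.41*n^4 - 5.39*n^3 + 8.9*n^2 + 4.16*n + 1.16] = 21.64*n^3 - 16.17*n^2 + 17.8*n + 4.16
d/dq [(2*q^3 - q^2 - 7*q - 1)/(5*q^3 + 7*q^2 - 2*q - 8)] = (19*q^4 + 62*q^3 + 18*q^2 + 30*q + 54)/(25*q^6 + 70*q^5 + 29*q^4 - 108*q^3 - 108*q^2 + 32*q + 64)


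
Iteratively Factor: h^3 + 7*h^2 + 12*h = (h + 4)*(h^2 + 3*h) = (h + 3)*(h + 4)*(h)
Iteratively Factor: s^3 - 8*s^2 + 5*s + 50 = (s + 2)*(s^2 - 10*s + 25) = (s - 5)*(s + 2)*(s - 5)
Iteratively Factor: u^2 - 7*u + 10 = (u - 5)*(u - 2)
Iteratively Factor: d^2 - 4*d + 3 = (d - 1)*(d - 3)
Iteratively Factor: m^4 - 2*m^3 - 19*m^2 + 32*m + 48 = (m + 4)*(m^3 - 6*m^2 + 5*m + 12) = (m + 1)*(m + 4)*(m^2 - 7*m + 12) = (m - 3)*(m + 1)*(m + 4)*(m - 4)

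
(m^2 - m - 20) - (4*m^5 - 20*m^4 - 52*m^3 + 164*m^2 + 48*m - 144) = -4*m^5 + 20*m^4 + 52*m^3 - 163*m^2 - 49*m + 124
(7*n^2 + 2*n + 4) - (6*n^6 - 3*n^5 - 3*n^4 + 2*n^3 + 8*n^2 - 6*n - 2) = -6*n^6 + 3*n^5 + 3*n^4 - 2*n^3 - n^2 + 8*n + 6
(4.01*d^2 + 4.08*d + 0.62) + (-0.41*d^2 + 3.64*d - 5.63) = 3.6*d^2 + 7.72*d - 5.01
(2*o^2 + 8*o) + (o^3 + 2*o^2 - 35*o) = o^3 + 4*o^2 - 27*o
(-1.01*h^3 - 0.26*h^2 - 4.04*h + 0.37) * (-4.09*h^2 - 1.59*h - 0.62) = 4.1309*h^5 + 2.6693*h^4 + 17.5632*h^3 + 5.0715*h^2 + 1.9165*h - 0.2294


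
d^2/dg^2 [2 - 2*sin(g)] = 2*sin(g)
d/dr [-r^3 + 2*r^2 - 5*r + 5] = -3*r^2 + 4*r - 5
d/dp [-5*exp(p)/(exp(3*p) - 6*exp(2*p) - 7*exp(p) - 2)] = 10*(exp(3*p) - 3*exp(2*p) + 1)*exp(p)/(exp(6*p) - 12*exp(5*p) + 22*exp(4*p) + 80*exp(3*p) + 73*exp(2*p) + 28*exp(p) + 4)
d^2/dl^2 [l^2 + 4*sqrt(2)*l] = 2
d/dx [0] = 0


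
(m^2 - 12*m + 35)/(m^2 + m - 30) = (m - 7)/(m + 6)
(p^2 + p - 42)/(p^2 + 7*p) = (p - 6)/p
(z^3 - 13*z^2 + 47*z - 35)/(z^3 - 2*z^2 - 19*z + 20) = (z - 7)/(z + 4)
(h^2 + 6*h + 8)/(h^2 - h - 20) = (h + 2)/(h - 5)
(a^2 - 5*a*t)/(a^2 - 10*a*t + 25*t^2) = a/(a - 5*t)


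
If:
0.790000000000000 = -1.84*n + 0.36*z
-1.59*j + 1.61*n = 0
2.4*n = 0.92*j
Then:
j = 0.00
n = 0.00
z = 2.19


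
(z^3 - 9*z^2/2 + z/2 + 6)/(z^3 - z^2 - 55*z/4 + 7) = 2*(2*z^2 - z - 3)/(4*z^2 + 12*z - 7)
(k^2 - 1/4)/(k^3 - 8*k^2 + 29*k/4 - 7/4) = (2*k + 1)/(2*k^2 - 15*k + 7)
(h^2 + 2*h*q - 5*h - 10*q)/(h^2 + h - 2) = (h^2 + 2*h*q - 5*h - 10*q)/(h^2 + h - 2)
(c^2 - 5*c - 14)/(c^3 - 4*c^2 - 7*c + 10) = (c - 7)/(c^2 - 6*c + 5)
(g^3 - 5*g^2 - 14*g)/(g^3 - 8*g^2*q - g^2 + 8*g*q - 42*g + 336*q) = g*(-g - 2)/(-g^2 + 8*g*q - 6*g + 48*q)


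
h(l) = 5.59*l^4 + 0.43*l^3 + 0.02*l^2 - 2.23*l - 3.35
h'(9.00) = 16403.06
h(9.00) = 36967.66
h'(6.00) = 4874.21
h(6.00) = 7321.51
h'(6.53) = 6279.07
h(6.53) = 10266.67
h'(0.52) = 1.28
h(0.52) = -4.04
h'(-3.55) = -986.48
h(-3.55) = 873.40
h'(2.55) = 377.02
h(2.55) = 234.58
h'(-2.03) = -184.05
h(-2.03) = 92.59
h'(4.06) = 1515.60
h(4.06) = 1535.56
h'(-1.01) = -23.99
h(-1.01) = 4.30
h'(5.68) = 4137.10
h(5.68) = 5881.85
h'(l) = 22.36*l^3 + 1.29*l^2 + 0.04*l - 2.23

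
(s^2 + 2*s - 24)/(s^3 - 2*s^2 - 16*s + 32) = (s + 6)/(s^2 + 2*s - 8)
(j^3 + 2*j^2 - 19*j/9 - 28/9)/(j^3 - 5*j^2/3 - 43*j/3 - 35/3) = (j - 4/3)/(j - 5)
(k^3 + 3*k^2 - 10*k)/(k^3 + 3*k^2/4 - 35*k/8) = 8*(k^2 + 3*k - 10)/(8*k^2 + 6*k - 35)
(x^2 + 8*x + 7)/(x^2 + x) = (x + 7)/x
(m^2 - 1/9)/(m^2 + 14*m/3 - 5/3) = (m + 1/3)/(m + 5)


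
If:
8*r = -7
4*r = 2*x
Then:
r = -7/8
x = -7/4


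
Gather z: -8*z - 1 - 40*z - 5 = -48*z - 6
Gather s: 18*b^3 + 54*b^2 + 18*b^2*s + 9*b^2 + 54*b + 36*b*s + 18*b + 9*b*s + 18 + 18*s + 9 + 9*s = 18*b^3 + 63*b^2 + 72*b + s*(18*b^2 + 45*b + 27) + 27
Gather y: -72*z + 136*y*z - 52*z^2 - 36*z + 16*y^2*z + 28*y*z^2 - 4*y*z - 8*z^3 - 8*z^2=16*y^2*z + y*(28*z^2 + 132*z) - 8*z^3 - 60*z^2 - 108*z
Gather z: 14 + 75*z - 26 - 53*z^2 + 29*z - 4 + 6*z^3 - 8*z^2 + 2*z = 6*z^3 - 61*z^2 + 106*z - 16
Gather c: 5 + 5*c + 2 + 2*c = 7*c + 7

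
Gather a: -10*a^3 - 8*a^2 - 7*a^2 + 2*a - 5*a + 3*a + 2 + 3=-10*a^3 - 15*a^2 + 5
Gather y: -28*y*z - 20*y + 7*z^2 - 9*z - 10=y*(-28*z - 20) + 7*z^2 - 9*z - 10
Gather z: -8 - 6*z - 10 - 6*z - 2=-12*z - 20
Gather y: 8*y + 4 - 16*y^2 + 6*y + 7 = -16*y^2 + 14*y + 11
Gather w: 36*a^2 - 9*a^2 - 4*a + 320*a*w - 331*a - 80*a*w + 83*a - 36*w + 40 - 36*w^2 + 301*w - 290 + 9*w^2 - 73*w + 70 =27*a^2 - 252*a - 27*w^2 + w*(240*a + 192) - 180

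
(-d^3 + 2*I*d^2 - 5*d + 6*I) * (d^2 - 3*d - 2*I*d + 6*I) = -d^5 + 3*d^4 + 4*I*d^4 - d^3 - 12*I*d^3 + 3*d^2 + 16*I*d^2 + 12*d - 48*I*d - 36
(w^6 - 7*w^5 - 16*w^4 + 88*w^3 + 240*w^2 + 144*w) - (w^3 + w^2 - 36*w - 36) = w^6 - 7*w^5 - 16*w^4 + 87*w^3 + 239*w^2 + 180*w + 36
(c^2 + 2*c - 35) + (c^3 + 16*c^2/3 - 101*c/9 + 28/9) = c^3 + 19*c^2/3 - 83*c/9 - 287/9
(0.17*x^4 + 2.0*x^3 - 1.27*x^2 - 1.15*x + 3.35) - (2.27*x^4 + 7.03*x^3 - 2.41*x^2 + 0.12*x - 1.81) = -2.1*x^4 - 5.03*x^3 + 1.14*x^2 - 1.27*x + 5.16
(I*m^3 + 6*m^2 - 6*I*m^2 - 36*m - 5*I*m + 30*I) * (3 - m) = -I*m^4 - 6*m^3 + 9*I*m^3 + 54*m^2 - 13*I*m^2 - 108*m - 45*I*m + 90*I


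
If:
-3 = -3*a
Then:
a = 1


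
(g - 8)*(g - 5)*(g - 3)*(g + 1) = g^4 - 15*g^3 + 63*g^2 - 41*g - 120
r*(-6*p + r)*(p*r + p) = -6*p^2*r^2 - 6*p^2*r + p*r^3 + p*r^2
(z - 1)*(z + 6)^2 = z^3 + 11*z^2 + 24*z - 36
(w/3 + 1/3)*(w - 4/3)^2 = w^3/3 - 5*w^2/9 - 8*w/27 + 16/27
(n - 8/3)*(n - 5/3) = n^2 - 13*n/3 + 40/9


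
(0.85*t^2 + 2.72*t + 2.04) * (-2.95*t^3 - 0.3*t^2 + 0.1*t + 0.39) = -2.5075*t^5 - 8.279*t^4 - 6.749*t^3 - 0.00849999999999995*t^2 + 1.2648*t + 0.7956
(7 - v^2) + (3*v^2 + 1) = 2*v^2 + 8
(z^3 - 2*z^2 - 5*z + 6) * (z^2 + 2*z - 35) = z^5 - 44*z^3 + 66*z^2 + 187*z - 210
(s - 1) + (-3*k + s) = -3*k + 2*s - 1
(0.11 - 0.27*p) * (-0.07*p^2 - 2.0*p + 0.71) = 0.0189*p^3 + 0.5323*p^2 - 0.4117*p + 0.0781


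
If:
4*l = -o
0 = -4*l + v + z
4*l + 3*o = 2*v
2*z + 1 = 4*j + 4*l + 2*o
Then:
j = 5*z/8 + 1/4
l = z/8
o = -z/2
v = -z/2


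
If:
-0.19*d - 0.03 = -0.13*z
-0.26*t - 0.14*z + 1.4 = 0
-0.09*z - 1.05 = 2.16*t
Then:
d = 7.93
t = -0.98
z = 11.82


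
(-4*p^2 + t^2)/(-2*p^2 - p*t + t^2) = (2*p + t)/(p + t)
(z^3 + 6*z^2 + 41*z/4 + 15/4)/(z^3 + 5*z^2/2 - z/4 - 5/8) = 2*(z + 3)/(2*z - 1)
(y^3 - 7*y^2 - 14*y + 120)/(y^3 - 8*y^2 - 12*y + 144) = (y - 5)/(y - 6)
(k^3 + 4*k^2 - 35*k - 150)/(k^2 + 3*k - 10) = (k^2 - k - 30)/(k - 2)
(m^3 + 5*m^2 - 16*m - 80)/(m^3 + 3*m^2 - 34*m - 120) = (m - 4)/(m - 6)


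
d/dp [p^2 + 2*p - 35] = 2*p + 2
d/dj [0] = 0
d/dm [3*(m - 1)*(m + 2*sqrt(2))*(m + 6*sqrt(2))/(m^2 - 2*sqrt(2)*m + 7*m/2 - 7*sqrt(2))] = 6*(2*m^4 - 8*sqrt(2)*m^3 + 14*m^3 - 119*m^2 + 34*sqrt(2)*m^2 - 352*m + 28*sqrt(2)*m - 432*sqrt(2) + 392)/(4*m^4 - 16*sqrt(2)*m^3 + 28*m^3 - 112*sqrt(2)*m^2 + 81*m^2 - 196*sqrt(2)*m + 224*m + 392)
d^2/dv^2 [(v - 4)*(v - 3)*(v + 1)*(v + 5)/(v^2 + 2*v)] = 2*(v^6 + 6*v^5 + 12*v^4 + 83*v^3 + 180*v^2 + 360*v + 240)/(v^3*(v^3 + 6*v^2 + 12*v + 8))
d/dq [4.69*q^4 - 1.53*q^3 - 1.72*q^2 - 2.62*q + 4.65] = 18.76*q^3 - 4.59*q^2 - 3.44*q - 2.62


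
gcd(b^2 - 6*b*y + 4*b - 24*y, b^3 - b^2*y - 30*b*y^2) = -b + 6*y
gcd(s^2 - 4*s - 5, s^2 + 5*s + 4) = s + 1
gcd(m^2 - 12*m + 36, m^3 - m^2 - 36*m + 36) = m - 6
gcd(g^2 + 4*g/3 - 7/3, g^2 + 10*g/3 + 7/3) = g + 7/3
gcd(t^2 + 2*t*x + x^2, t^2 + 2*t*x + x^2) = t^2 + 2*t*x + x^2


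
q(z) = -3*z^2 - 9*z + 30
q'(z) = -6*z - 9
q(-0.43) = 33.32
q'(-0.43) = -6.42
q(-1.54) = 36.75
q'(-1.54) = 0.24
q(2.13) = -2.78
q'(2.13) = -21.78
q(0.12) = 28.88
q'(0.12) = -9.72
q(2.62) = -14.17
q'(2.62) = -24.72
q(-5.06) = -1.27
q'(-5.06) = 21.36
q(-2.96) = 30.36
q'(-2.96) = 8.76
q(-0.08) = 30.70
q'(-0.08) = -8.52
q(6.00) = -132.00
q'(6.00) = -45.00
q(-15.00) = -510.00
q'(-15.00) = 81.00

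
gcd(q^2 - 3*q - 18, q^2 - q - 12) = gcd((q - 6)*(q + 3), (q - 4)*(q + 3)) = q + 3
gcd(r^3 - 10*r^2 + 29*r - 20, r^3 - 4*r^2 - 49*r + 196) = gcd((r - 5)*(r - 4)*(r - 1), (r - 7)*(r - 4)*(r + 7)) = r - 4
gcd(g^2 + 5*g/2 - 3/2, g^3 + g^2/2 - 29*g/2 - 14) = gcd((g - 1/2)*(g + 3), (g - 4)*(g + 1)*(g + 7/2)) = 1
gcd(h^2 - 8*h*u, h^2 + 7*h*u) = h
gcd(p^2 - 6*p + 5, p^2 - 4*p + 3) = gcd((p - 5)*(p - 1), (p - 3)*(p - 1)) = p - 1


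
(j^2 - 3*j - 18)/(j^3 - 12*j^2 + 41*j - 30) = (j + 3)/(j^2 - 6*j + 5)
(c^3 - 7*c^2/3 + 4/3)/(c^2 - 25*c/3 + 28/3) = (3*c^3 - 7*c^2 + 4)/(3*c^2 - 25*c + 28)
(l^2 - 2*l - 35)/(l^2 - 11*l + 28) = (l + 5)/(l - 4)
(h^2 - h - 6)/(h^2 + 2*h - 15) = (h + 2)/(h + 5)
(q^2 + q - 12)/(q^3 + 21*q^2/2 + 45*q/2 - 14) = 2*(q - 3)/(2*q^2 + 13*q - 7)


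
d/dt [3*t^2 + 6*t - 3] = 6*t + 6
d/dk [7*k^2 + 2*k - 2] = 14*k + 2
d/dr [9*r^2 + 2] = 18*r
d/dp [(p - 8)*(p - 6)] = 2*p - 14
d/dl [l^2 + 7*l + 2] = 2*l + 7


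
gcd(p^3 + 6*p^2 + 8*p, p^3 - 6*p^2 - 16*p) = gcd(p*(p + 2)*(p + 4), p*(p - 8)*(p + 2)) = p^2 + 2*p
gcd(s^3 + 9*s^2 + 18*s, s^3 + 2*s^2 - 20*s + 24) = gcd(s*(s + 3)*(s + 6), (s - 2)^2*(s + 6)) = s + 6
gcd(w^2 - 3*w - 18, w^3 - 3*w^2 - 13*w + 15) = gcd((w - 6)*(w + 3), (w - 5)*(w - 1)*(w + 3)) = w + 3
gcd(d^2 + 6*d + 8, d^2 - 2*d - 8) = d + 2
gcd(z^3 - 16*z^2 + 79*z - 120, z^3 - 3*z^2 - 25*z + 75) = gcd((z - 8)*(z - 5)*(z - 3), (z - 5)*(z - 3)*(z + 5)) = z^2 - 8*z + 15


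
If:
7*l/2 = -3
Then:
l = -6/7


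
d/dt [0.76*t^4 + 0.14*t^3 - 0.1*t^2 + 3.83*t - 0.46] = 3.04*t^3 + 0.42*t^2 - 0.2*t + 3.83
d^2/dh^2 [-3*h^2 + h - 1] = -6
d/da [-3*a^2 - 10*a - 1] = -6*a - 10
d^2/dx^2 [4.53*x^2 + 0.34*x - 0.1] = 9.06000000000000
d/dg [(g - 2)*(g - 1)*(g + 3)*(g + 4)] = 4*g^3 + 12*g^2 - 14*g - 22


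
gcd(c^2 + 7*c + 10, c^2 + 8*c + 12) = c + 2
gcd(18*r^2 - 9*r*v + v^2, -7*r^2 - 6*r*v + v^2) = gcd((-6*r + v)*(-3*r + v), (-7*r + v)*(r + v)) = 1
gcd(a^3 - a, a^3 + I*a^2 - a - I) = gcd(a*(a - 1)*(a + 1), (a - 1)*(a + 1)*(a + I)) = a^2 - 1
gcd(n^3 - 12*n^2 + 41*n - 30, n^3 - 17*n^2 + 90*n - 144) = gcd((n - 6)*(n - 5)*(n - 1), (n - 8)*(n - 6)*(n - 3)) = n - 6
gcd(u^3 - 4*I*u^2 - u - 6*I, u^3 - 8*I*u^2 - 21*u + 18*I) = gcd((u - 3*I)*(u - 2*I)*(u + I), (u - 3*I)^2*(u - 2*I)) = u^2 - 5*I*u - 6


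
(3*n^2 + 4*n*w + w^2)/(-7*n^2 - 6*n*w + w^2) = (3*n + w)/(-7*n + w)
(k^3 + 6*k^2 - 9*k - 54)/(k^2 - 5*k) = (k^3 + 6*k^2 - 9*k - 54)/(k*(k - 5))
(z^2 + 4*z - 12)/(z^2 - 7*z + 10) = (z + 6)/(z - 5)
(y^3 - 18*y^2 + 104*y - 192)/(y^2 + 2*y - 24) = (y^2 - 14*y + 48)/(y + 6)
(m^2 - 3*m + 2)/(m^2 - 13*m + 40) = (m^2 - 3*m + 2)/(m^2 - 13*m + 40)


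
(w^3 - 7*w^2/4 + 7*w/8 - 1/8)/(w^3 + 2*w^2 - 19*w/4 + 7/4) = (4*w - 1)/(2*(2*w + 7))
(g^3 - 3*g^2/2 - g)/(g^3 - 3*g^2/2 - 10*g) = (-2*g^2 + 3*g + 2)/(-2*g^2 + 3*g + 20)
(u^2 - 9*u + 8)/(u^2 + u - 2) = (u - 8)/(u + 2)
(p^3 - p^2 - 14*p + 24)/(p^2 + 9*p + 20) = (p^2 - 5*p + 6)/(p + 5)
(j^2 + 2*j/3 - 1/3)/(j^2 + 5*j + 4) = (j - 1/3)/(j + 4)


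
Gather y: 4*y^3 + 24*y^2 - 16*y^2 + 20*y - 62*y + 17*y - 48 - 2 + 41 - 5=4*y^3 + 8*y^2 - 25*y - 14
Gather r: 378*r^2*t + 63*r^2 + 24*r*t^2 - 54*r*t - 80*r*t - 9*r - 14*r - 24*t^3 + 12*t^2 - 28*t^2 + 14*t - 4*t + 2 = r^2*(378*t + 63) + r*(24*t^2 - 134*t - 23) - 24*t^3 - 16*t^2 + 10*t + 2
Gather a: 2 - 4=-2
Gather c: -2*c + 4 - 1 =3 - 2*c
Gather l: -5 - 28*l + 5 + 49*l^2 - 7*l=49*l^2 - 35*l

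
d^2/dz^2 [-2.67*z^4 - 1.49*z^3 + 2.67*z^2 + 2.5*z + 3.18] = -32.04*z^2 - 8.94*z + 5.34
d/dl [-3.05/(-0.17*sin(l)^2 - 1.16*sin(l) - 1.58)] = -(1.037*sin(l) + 3.538)*cos(l)/(0.17*sin(l)^2 + 1.16*sin(l) + 1.58)^2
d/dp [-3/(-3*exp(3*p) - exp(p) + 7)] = (-27*exp(2*p) - 3)*exp(p)/(3*exp(3*p) + exp(p) - 7)^2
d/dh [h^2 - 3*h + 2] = 2*h - 3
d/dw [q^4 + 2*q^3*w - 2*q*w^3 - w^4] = 2*q^3 - 6*q*w^2 - 4*w^3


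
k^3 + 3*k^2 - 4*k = k*(k - 1)*(k + 4)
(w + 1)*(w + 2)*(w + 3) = w^3 + 6*w^2 + 11*w + 6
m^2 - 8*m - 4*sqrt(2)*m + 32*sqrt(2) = (m - 8)*(m - 4*sqrt(2))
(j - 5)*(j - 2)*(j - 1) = j^3 - 8*j^2 + 17*j - 10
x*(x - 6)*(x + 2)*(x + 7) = x^4 + 3*x^3 - 40*x^2 - 84*x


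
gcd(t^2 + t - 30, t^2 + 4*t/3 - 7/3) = 1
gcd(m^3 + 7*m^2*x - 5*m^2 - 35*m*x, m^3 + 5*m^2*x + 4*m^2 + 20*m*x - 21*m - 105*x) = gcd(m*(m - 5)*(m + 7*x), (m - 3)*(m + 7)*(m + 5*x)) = 1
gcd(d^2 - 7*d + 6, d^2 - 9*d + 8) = d - 1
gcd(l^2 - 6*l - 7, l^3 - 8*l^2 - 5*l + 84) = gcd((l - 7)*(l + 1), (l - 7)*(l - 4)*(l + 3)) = l - 7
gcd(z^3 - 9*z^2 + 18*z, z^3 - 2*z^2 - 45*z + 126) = z^2 - 9*z + 18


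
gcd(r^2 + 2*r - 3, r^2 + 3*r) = r + 3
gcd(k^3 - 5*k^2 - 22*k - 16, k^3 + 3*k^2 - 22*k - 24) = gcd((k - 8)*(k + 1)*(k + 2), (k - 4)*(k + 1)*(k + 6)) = k + 1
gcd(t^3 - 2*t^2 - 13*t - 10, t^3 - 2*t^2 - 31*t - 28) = t + 1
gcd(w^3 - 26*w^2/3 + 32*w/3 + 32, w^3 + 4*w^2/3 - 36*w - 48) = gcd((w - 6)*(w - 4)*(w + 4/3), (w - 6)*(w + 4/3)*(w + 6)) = w^2 - 14*w/3 - 8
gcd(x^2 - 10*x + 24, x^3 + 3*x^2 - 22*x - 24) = x - 4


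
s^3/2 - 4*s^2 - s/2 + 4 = (s/2 + 1/2)*(s - 8)*(s - 1)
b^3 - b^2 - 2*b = b*(b - 2)*(b + 1)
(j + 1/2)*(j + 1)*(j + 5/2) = j^3 + 4*j^2 + 17*j/4 + 5/4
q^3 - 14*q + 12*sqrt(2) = (q - 2*sqrt(2))*(q - sqrt(2))*(q + 3*sqrt(2))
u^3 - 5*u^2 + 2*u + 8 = (u - 4)*(u - 2)*(u + 1)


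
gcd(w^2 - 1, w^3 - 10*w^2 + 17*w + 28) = w + 1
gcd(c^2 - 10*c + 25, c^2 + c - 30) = c - 5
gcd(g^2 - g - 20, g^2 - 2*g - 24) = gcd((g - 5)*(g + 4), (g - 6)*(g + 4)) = g + 4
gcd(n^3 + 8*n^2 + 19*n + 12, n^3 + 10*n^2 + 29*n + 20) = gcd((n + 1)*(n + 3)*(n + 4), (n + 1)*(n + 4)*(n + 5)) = n^2 + 5*n + 4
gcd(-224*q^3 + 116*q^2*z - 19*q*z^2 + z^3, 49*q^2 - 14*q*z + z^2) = -7*q + z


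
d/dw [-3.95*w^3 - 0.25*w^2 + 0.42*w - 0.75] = -11.85*w^2 - 0.5*w + 0.42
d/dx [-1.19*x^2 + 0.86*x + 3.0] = 0.86 - 2.38*x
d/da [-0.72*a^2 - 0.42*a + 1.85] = -1.44*a - 0.42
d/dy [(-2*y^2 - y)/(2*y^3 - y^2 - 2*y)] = (4*y^2 + 4*y + 3)/(4*y^4 - 4*y^3 - 7*y^2 + 4*y + 4)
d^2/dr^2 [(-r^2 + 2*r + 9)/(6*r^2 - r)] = 6*(22*r^3 + 324*r^2 - 54*r + 3)/(r^3*(216*r^3 - 108*r^2 + 18*r - 1))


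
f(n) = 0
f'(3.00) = 0.00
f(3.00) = 0.00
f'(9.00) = 0.00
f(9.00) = 0.00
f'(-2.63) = 0.00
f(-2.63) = 0.00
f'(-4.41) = 0.00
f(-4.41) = 0.00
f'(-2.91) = 0.00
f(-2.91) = 0.00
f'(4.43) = 0.00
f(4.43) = 0.00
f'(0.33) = 0.00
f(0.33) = 0.00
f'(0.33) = 0.00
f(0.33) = 0.00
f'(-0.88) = 0.00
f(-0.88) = 0.00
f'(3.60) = 0.00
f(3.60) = 0.00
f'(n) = 0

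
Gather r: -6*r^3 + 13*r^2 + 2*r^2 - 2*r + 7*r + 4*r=-6*r^3 + 15*r^2 + 9*r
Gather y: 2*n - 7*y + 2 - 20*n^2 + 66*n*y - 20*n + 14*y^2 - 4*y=-20*n^2 - 18*n + 14*y^2 + y*(66*n - 11) + 2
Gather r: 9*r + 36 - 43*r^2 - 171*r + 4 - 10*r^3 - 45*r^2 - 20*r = -10*r^3 - 88*r^2 - 182*r + 40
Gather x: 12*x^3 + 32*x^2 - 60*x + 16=12*x^3 + 32*x^2 - 60*x + 16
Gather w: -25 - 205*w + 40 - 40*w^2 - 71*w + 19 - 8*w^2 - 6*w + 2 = -48*w^2 - 282*w + 36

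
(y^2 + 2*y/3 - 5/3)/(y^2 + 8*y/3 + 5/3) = (y - 1)/(y + 1)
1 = 1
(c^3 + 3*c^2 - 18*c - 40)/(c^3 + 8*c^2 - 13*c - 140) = (c + 2)/(c + 7)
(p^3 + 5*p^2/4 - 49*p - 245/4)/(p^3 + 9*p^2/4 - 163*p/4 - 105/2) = (p - 7)/(p - 6)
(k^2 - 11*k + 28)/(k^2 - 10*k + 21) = (k - 4)/(k - 3)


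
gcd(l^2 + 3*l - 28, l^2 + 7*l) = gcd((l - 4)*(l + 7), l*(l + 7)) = l + 7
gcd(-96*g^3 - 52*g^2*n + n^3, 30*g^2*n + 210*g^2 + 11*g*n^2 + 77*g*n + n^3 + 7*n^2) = 6*g + n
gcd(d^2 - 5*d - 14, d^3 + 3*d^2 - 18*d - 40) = d + 2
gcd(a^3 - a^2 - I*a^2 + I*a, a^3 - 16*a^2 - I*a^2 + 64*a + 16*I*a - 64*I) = a - I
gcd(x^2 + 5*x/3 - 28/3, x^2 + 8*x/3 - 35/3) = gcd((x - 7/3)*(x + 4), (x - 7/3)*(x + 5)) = x - 7/3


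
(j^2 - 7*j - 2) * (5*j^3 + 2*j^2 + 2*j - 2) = 5*j^5 - 33*j^4 - 22*j^3 - 20*j^2 + 10*j + 4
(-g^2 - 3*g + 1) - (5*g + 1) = -g^2 - 8*g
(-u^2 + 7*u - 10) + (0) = -u^2 + 7*u - 10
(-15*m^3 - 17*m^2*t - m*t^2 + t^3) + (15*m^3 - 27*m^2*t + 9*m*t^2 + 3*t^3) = -44*m^2*t + 8*m*t^2 + 4*t^3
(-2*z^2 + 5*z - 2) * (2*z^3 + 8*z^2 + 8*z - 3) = -4*z^5 - 6*z^4 + 20*z^3 + 30*z^2 - 31*z + 6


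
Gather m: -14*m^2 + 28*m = -14*m^2 + 28*m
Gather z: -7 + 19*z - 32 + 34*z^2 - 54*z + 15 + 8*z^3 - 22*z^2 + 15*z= 8*z^3 + 12*z^2 - 20*z - 24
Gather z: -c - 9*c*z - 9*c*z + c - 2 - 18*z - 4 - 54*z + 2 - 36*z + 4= z*(-18*c - 108)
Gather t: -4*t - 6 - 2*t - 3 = -6*t - 9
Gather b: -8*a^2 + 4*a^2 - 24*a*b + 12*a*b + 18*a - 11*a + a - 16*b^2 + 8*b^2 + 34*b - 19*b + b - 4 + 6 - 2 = -4*a^2 + 8*a - 8*b^2 + b*(16 - 12*a)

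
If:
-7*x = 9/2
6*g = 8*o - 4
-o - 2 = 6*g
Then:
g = -10/27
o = 2/9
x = -9/14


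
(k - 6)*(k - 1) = k^2 - 7*k + 6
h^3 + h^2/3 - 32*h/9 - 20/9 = (h - 2)*(h + 2/3)*(h + 5/3)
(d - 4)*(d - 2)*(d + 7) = d^3 + d^2 - 34*d + 56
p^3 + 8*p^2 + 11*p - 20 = (p - 1)*(p + 4)*(p + 5)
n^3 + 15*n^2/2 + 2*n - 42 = (n - 2)*(n + 7/2)*(n + 6)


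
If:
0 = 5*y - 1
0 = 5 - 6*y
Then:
No Solution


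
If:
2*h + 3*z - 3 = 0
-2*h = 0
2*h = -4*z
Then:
No Solution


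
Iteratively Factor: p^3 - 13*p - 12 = (p + 3)*(p^2 - 3*p - 4) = (p - 4)*(p + 3)*(p + 1)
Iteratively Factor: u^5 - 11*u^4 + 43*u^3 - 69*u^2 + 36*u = (u - 4)*(u^4 - 7*u^3 + 15*u^2 - 9*u) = (u - 4)*(u - 3)*(u^3 - 4*u^2 + 3*u) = (u - 4)*(u - 3)^2*(u^2 - u) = (u - 4)*(u - 3)^2*(u - 1)*(u)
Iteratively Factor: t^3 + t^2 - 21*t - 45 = (t - 5)*(t^2 + 6*t + 9) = (t - 5)*(t + 3)*(t + 3)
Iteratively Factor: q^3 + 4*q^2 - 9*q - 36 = (q + 4)*(q^2 - 9) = (q - 3)*(q + 4)*(q + 3)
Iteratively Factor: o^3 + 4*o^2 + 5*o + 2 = (o + 1)*(o^2 + 3*o + 2) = (o + 1)*(o + 2)*(o + 1)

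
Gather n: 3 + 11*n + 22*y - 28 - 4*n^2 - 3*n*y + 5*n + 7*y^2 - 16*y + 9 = -4*n^2 + n*(16 - 3*y) + 7*y^2 + 6*y - 16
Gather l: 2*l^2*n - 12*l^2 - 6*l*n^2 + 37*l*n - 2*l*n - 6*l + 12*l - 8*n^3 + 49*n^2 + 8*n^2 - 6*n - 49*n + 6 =l^2*(2*n - 12) + l*(-6*n^2 + 35*n + 6) - 8*n^3 + 57*n^2 - 55*n + 6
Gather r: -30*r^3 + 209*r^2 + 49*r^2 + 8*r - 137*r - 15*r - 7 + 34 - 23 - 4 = -30*r^3 + 258*r^2 - 144*r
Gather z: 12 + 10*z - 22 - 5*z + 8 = 5*z - 2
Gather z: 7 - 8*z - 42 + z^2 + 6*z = z^2 - 2*z - 35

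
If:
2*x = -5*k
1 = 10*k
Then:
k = 1/10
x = -1/4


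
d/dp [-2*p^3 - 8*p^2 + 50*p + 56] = -6*p^2 - 16*p + 50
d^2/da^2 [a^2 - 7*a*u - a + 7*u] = 2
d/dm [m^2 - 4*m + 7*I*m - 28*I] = 2*m - 4 + 7*I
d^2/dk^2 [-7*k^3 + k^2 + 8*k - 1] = 2 - 42*k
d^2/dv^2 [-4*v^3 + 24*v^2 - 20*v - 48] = 48 - 24*v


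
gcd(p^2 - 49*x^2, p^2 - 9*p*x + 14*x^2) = -p + 7*x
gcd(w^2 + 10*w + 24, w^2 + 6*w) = w + 6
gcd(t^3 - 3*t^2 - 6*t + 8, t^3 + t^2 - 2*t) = t^2 + t - 2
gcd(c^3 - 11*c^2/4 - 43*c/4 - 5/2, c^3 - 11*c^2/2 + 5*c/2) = c - 5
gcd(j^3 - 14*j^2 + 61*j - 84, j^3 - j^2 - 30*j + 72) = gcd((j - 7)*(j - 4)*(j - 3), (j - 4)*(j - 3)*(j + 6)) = j^2 - 7*j + 12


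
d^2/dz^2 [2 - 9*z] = 0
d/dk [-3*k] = -3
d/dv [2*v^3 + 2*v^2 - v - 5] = 6*v^2 + 4*v - 1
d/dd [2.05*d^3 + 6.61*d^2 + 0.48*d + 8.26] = 6.15*d^2 + 13.22*d + 0.48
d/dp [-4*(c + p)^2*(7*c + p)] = 12*(-5*c - p)*(c + p)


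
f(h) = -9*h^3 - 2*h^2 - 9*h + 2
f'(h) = -27*h^2 - 4*h - 9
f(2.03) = -99.80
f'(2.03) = -128.38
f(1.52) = -47.91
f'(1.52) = -77.46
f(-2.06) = 90.73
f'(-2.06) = -115.34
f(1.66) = -59.62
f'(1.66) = -90.04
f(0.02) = 1.82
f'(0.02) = -9.09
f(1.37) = -37.23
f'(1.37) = -65.16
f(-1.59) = 47.43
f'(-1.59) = -70.90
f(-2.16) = 102.81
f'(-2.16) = -126.33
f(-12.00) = 15374.00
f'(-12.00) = -3849.00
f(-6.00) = 1928.00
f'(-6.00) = -957.00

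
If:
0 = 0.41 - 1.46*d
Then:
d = 0.28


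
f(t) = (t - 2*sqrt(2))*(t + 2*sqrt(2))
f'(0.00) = 0.00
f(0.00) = -8.00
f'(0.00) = 0.00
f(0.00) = -8.00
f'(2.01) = 4.02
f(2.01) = -3.96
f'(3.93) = 7.86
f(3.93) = 7.44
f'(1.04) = 2.08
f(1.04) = -6.92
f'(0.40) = 0.80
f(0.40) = -7.84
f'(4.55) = 9.10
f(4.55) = 12.70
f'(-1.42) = -2.84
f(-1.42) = -5.98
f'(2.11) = 4.22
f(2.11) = -3.55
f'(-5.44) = -10.88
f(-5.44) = 21.59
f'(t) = 2*t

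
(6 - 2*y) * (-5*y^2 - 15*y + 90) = 10*y^3 - 270*y + 540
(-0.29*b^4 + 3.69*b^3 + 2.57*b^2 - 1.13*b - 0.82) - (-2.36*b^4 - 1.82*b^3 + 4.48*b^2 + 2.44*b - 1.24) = 2.07*b^4 + 5.51*b^3 - 1.91*b^2 - 3.57*b + 0.42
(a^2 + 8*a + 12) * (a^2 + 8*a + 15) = a^4 + 16*a^3 + 91*a^2 + 216*a + 180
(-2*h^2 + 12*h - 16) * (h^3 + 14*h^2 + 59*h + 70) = -2*h^5 - 16*h^4 + 34*h^3 + 344*h^2 - 104*h - 1120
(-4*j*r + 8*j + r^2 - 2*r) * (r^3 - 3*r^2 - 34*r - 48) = -4*j*r^4 + 20*j*r^3 + 112*j*r^2 - 80*j*r - 384*j + r^5 - 5*r^4 - 28*r^3 + 20*r^2 + 96*r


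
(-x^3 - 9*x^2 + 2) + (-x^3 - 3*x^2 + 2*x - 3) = -2*x^3 - 12*x^2 + 2*x - 1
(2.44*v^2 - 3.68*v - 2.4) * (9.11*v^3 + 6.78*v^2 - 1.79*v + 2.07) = 22.2284*v^5 - 16.9816*v^4 - 51.182*v^3 - 4.634*v^2 - 3.3216*v - 4.968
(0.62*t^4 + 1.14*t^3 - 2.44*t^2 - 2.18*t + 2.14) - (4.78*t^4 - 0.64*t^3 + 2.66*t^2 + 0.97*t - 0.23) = -4.16*t^4 + 1.78*t^3 - 5.1*t^2 - 3.15*t + 2.37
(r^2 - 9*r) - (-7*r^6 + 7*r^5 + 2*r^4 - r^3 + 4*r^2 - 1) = 7*r^6 - 7*r^5 - 2*r^4 + r^3 - 3*r^2 - 9*r + 1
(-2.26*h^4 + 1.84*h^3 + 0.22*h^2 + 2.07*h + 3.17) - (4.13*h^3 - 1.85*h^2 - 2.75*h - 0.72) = -2.26*h^4 - 2.29*h^3 + 2.07*h^2 + 4.82*h + 3.89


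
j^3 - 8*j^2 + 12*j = j*(j - 6)*(j - 2)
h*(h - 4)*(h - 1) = h^3 - 5*h^2 + 4*h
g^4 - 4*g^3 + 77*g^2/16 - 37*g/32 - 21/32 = (g - 7/4)*(g - 3/2)*(g - 1)*(g + 1/4)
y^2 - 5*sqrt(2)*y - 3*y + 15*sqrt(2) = (y - 3)*(y - 5*sqrt(2))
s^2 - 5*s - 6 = (s - 6)*(s + 1)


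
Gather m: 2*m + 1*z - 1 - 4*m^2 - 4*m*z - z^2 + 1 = -4*m^2 + m*(2 - 4*z) - z^2 + z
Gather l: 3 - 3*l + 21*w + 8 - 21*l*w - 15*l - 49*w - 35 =l*(-21*w - 18) - 28*w - 24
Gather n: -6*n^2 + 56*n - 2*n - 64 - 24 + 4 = -6*n^2 + 54*n - 84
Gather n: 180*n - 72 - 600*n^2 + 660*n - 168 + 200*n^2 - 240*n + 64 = -400*n^2 + 600*n - 176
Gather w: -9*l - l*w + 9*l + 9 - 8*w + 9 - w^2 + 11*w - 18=-w^2 + w*(3 - l)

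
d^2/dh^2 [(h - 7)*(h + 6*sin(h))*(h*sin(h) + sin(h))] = -h^3*sin(h) + 6*sqrt(2)*h^2*sin(h + pi/4) + 12*h^2*cos(2*h) + 13*h*sin(h) + 24*h*sin(2*h) - 24*h*cos(h) - 72*h*cos(2*h) - 12*sin(h) - 72*sin(2*h) - 14*cos(h) - 90*cos(2*h) + 6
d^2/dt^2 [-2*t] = 0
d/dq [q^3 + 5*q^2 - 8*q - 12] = 3*q^2 + 10*q - 8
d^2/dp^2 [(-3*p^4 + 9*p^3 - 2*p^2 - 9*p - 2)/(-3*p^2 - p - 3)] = 2*(27*p^6 + 27*p^5 + 90*p^4 + 219*p^3 + 81*p^2 - 468*p - 25)/(27*p^6 + 27*p^5 + 90*p^4 + 55*p^3 + 90*p^2 + 27*p + 27)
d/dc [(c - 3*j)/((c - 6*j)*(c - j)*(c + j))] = ((-c + 3*j)*(c - 6*j)*(c - j) + (-c + 3*j)*(c - 6*j)*(c + j) + (-c + 3*j)*(c - j)*(c + j) + (c - 6*j)*(c - j)*(c + j))/((c - 6*j)^2*(c - j)^2*(c + j)^2)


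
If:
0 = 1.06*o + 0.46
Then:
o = -0.43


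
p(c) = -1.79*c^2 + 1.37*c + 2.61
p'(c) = 1.37 - 3.58*c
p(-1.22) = -1.73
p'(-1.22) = 5.74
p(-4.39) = -37.90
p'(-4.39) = 17.09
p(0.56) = 2.82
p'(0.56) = -0.63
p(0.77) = 2.60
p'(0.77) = -1.39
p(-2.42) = -11.19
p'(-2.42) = 10.03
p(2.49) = -5.08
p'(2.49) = -7.54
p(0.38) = 2.87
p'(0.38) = 0.01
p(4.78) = -31.74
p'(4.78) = -15.74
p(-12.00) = -271.59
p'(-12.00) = 44.33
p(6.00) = -53.61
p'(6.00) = -20.11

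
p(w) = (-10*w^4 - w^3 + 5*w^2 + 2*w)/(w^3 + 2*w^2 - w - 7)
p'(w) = (-3*w^2 - 4*w + 1)*(-10*w^4 - w^3 + 5*w^2 + 2*w)/(w^3 + 2*w^2 - w - 7)^2 + (-40*w^3 - 3*w^2 + 10*w + 2)/(w^3 + 2*w^2 - w - 7)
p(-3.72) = 66.53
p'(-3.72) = -10.23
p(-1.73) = 16.34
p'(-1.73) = -37.10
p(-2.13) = 32.56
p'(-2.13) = -40.38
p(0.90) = 0.26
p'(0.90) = 3.94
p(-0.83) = 0.45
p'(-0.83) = -2.89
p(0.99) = 0.73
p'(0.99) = 6.75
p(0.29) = -0.13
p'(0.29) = -0.52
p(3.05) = -22.78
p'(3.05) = -6.49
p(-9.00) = 114.15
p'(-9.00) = -9.41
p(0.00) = 0.00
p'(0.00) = -0.29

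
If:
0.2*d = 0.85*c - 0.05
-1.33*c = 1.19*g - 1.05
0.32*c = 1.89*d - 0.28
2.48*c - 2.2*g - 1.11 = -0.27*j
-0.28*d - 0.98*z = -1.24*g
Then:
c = 0.10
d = 0.16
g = 0.77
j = 9.52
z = 0.93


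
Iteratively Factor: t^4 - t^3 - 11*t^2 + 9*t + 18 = (t - 2)*(t^3 + t^2 - 9*t - 9) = (t - 2)*(t + 1)*(t^2 - 9) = (t - 2)*(t + 1)*(t + 3)*(t - 3)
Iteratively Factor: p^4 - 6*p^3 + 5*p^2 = (p - 1)*(p^3 - 5*p^2) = (p - 5)*(p - 1)*(p^2) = p*(p - 5)*(p - 1)*(p)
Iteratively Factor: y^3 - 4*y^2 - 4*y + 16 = (y - 4)*(y^2 - 4) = (y - 4)*(y - 2)*(y + 2)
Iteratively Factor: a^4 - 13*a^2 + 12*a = (a - 3)*(a^3 + 3*a^2 - 4*a) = (a - 3)*(a - 1)*(a^2 + 4*a) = a*(a - 3)*(a - 1)*(a + 4)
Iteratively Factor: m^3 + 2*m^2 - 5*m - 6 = (m + 3)*(m^2 - m - 2) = (m + 1)*(m + 3)*(m - 2)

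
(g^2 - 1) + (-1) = g^2 - 2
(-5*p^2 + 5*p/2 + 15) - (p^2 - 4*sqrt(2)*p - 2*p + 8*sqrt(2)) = -6*p^2 + 9*p/2 + 4*sqrt(2)*p - 8*sqrt(2) + 15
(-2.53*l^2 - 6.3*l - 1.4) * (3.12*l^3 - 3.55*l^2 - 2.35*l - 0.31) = -7.8936*l^5 - 10.6745*l^4 + 23.9425*l^3 + 20.5593*l^2 + 5.243*l + 0.434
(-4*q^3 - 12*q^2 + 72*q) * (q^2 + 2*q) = -4*q^5 - 20*q^4 + 48*q^3 + 144*q^2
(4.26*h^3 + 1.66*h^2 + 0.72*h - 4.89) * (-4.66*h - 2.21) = -19.8516*h^4 - 17.1502*h^3 - 7.0238*h^2 + 21.1962*h + 10.8069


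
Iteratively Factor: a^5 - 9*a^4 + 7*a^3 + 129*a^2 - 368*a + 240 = (a - 4)*(a^4 - 5*a^3 - 13*a^2 + 77*a - 60) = (a - 5)*(a - 4)*(a^3 - 13*a + 12) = (a - 5)*(a - 4)*(a + 4)*(a^2 - 4*a + 3) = (a - 5)*(a - 4)*(a - 1)*(a + 4)*(a - 3)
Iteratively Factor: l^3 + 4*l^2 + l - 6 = (l + 3)*(l^2 + l - 2) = (l + 2)*(l + 3)*(l - 1)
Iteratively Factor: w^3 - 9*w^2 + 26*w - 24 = (w - 4)*(w^2 - 5*w + 6) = (w - 4)*(w - 3)*(w - 2)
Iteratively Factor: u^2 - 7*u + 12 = (u - 3)*(u - 4)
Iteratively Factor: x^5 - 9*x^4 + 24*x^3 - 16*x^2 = (x - 4)*(x^4 - 5*x^3 + 4*x^2) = (x - 4)^2*(x^3 - x^2) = x*(x - 4)^2*(x^2 - x) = x^2*(x - 4)^2*(x - 1)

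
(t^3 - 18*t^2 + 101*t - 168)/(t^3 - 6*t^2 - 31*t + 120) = (t - 7)/(t + 5)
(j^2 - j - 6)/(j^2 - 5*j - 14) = (j - 3)/(j - 7)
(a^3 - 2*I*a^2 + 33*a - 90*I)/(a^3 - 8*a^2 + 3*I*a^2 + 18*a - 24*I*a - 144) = (a - 5*I)/(a - 8)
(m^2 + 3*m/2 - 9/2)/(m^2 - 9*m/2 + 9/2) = (m + 3)/(m - 3)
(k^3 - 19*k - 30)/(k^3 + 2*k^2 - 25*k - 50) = (k + 3)/(k + 5)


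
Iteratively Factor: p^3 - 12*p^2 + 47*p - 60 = (p - 4)*(p^2 - 8*p + 15) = (p - 5)*(p - 4)*(p - 3)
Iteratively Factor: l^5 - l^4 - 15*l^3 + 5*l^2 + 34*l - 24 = (l - 4)*(l^4 + 3*l^3 - 3*l^2 - 7*l + 6) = (l - 4)*(l + 2)*(l^3 + l^2 - 5*l + 3) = (l - 4)*(l - 1)*(l + 2)*(l^2 + 2*l - 3) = (l - 4)*(l - 1)^2*(l + 2)*(l + 3)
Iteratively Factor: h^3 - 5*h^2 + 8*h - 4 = (h - 1)*(h^2 - 4*h + 4) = (h - 2)*(h - 1)*(h - 2)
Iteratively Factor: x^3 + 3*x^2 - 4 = (x + 2)*(x^2 + x - 2) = (x - 1)*(x + 2)*(x + 2)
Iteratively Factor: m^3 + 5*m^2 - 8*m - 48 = (m + 4)*(m^2 + m - 12) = (m - 3)*(m + 4)*(m + 4)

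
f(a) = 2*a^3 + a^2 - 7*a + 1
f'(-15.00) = 1313.00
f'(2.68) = 41.45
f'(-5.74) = 179.21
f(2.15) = 10.45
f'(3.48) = 72.62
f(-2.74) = -13.45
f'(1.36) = 6.82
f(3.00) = 43.00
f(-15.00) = -6419.00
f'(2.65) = 40.44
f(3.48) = 73.04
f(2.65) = 26.69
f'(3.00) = 53.00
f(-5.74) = -304.11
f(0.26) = -0.72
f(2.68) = 27.92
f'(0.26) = -6.07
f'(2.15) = 25.04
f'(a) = 6*a^2 + 2*a - 7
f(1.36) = -1.64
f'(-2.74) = 32.57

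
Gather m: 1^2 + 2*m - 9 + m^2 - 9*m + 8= m^2 - 7*m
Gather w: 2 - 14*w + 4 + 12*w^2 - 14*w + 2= 12*w^2 - 28*w + 8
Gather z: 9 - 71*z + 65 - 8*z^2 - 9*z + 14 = -8*z^2 - 80*z + 88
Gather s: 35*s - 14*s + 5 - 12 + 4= 21*s - 3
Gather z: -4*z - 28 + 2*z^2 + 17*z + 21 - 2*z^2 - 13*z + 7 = 0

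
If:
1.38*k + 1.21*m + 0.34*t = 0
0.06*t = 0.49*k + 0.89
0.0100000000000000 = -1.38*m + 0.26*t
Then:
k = -1.40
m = 0.64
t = 3.41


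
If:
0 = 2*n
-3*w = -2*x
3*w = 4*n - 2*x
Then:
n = 0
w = 0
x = 0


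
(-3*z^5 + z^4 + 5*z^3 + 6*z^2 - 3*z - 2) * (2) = -6*z^5 + 2*z^4 + 10*z^3 + 12*z^2 - 6*z - 4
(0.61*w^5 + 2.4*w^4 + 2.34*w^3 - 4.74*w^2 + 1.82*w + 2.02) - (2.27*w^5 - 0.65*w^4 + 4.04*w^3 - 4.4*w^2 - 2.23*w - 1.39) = -1.66*w^5 + 3.05*w^4 - 1.7*w^3 - 0.34*w^2 + 4.05*w + 3.41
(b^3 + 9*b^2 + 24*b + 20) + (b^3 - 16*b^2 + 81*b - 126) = 2*b^3 - 7*b^2 + 105*b - 106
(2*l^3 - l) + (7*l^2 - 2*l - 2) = 2*l^3 + 7*l^2 - 3*l - 2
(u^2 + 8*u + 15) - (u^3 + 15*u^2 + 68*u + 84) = -u^3 - 14*u^2 - 60*u - 69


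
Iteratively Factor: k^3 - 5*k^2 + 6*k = (k - 2)*(k^2 - 3*k) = (k - 3)*(k - 2)*(k)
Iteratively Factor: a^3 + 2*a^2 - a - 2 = (a + 2)*(a^2 - 1) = (a + 1)*(a + 2)*(a - 1)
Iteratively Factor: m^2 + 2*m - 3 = (m + 3)*(m - 1)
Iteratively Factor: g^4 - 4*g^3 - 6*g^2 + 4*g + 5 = (g - 5)*(g^3 + g^2 - g - 1) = (g - 5)*(g + 1)*(g^2 - 1) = (g - 5)*(g - 1)*(g + 1)*(g + 1)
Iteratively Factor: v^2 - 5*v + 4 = (v - 1)*(v - 4)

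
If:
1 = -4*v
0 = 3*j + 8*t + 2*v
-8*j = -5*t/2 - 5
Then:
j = 15/26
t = -2/13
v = -1/4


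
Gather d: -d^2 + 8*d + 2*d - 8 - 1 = -d^2 + 10*d - 9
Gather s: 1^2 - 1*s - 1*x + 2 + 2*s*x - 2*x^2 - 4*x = s*(2*x - 1) - 2*x^2 - 5*x + 3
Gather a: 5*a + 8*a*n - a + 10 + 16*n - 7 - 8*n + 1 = a*(8*n + 4) + 8*n + 4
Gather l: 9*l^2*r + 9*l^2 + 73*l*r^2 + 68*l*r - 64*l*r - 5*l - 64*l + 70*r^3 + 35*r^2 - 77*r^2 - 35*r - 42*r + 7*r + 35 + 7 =l^2*(9*r + 9) + l*(73*r^2 + 4*r - 69) + 70*r^3 - 42*r^2 - 70*r + 42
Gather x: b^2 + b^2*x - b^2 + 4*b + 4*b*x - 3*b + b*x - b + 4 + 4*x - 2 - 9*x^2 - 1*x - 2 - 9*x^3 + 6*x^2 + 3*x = -9*x^3 - 3*x^2 + x*(b^2 + 5*b + 6)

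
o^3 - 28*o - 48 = (o - 6)*(o + 2)*(o + 4)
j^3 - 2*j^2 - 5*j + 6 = (j - 3)*(j - 1)*(j + 2)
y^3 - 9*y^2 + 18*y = y*(y - 6)*(y - 3)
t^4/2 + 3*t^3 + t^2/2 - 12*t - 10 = (t/2 + 1/2)*(t - 2)*(t + 2)*(t + 5)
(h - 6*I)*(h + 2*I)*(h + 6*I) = h^3 + 2*I*h^2 + 36*h + 72*I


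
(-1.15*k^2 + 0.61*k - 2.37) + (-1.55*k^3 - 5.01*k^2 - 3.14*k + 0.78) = -1.55*k^3 - 6.16*k^2 - 2.53*k - 1.59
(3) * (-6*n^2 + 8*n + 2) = -18*n^2 + 24*n + 6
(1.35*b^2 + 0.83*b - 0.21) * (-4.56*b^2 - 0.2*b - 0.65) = -6.156*b^4 - 4.0548*b^3 - 0.0859000000000002*b^2 - 0.4975*b + 0.1365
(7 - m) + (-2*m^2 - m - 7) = -2*m^2 - 2*m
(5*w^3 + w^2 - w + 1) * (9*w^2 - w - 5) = 45*w^5 + 4*w^4 - 35*w^3 + 5*w^2 + 4*w - 5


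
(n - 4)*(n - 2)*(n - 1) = n^3 - 7*n^2 + 14*n - 8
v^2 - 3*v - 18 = (v - 6)*(v + 3)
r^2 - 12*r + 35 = (r - 7)*(r - 5)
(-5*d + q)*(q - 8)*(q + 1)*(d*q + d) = -5*d^2*q^3 + 30*d^2*q^2 + 75*d^2*q + 40*d^2 + d*q^4 - 6*d*q^3 - 15*d*q^2 - 8*d*q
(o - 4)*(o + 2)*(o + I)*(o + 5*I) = o^4 - 2*o^3 + 6*I*o^3 - 13*o^2 - 12*I*o^2 + 10*o - 48*I*o + 40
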